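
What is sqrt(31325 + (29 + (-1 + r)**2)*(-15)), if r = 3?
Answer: sqrt(30830) ≈ 175.58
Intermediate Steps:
sqrt(31325 + (29 + (-1 + r)**2)*(-15)) = sqrt(31325 + (29 + (-1 + 3)**2)*(-15)) = sqrt(31325 + (29 + 2**2)*(-15)) = sqrt(31325 + (29 + 4)*(-15)) = sqrt(31325 + 33*(-15)) = sqrt(31325 - 495) = sqrt(30830)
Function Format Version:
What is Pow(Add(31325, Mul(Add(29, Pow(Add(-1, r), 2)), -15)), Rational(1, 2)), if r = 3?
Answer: Pow(30830, Rational(1, 2)) ≈ 175.58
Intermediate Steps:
Pow(Add(31325, Mul(Add(29, Pow(Add(-1, r), 2)), -15)), Rational(1, 2)) = Pow(Add(31325, Mul(Add(29, Pow(Add(-1, 3), 2)), -15)), Rational(1, 2)) = Pow(Add(31325, Mul(Add(29, Pow(2, 2)), -15)), Rational(1, 2)) = Pow(Add(31325, Mul(Add(29, 4), -15)), Rational(1, 2)) = Pow(Add(31325, Mul(33, -15)), Rational(1, 2)) = Pow(Add(31325, -495), Rational(1, 2)) = Pow(30830, Rational(1, 2))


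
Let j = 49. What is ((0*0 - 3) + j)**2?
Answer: 2116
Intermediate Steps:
((0*0 - 3) + j)**2 = ((0*0 - 3) + 49)**2 = ((0 - 3) + 49)**2 = (-3 + 49)**2 = 46**2 = 2116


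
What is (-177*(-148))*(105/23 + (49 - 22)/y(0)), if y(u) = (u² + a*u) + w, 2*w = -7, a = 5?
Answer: -13281372/161 ≈ -82493.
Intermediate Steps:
w = -7/2 (w = (½)*(-7) = -7/2 ≈ -3.5000)
y(u) = -7/2 + u² + 5*u (y(u) = (u² + 5*u) - 7/2 = -7/2 + u² + 5*u)
(-177*(-148))*(105/23 + (49 - 22)/y(0)) = (-177*(-148))*(105/23 + (49 - 22)/(-7/2 + 0² + 5*0)) = 26196*(105*(1/23) + 27/(-7/2 + 0 + 0)) = 26196*(105/23 + 27/(-7/2)) = 26196*(105/23 + 27*(-2/7)) = 26196*(105/23 - 54/7) = 26196*(-507/161) = -13281372/161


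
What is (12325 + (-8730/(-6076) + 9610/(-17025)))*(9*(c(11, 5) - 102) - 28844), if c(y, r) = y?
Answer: -3782140192678357/10344390 ≈ -3.6562e+8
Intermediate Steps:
(12325 + (-8730/(-6076) + 9610/(-17025)))*(9*(c(11, 5) - 102) - 28844) = (12325 + (-8730/(-6076) + 9610/(-17025)))*(9*(11 - 102) - 28844) = (12325 + (-8730*(-1/6076) + 9610*(-1/17025)))*(9*(-91) - 28844) = (12325 + (4365/3038 - 1922/3405))*(-819 - 28844) = (12325 + 9023789/10344390)*(-29663) = (127503630539/10344390)*(-29663) = -3782140192678357/10344390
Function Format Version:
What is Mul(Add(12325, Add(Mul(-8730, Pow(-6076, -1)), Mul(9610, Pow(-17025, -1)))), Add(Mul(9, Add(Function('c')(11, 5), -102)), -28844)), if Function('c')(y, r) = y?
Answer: Rational(-3782140192678357, 10344390) ≈ -3.6562e+8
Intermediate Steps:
Mul(Add(12325, Add(Mul(-8730, Pow(-6076, -1)), Mul(9610, Pow(-17025, -1)))), Add(Mul(9, Add(Function('c')(11, 5), -102)), -28844)) = Mul(Add(12325, Add(Mul(-8730, Pow(-6076, -1)), Mul(9610, Pow(-17025, -1)))), Add(Mul(9, Add(11, -102)), -28844)) = Mul(Add(12325, Add(Mul(-8730, Rational(-1, 6076)), Mul(9610, Rational(-1, 17025)))), Add(Mul(9, -91), -28844)) = Mul(Add(12325, Add(Rational(4365, 3038), Rational(-1922, 3405))), Add(-819, -28844)) = Mul(Add(12325, Rational(9023789, 10344390)), -29663) = Mul(Rational(127503630539, 10344390), -29663) = Rational(-3782140192678357, 10344390)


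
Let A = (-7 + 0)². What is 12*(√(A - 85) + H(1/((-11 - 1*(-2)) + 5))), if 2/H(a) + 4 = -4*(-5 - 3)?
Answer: 6/7 + 72*I ≈ 0.85714 + 72.0*I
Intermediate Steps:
A = 49 (A = (-7)² = 49)
H(a) = 1/14 (H(a) = 2/(-4 - 4*(-5 - 3)) = 2/(-4 - 4*(-8)) = 2/(-4 + 32) = 2/28 = 2*(1/28) = 1/14)
12*(√(A - 85) + H(1/((-11 - 1*(-2)) + 5))) = 12*(√(49 - 85) + 1/14) = 12*(√(-36) + 1/14) = 12*(6*I + 1/14) = 12*(1/14 + 6*I) = 6/7 + 72*I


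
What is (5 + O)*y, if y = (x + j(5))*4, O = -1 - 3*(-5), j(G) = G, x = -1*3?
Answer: 152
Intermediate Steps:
x = -3
O = 14 (O = -1 + 15 = 14)
y = 8 (y = (-3 + 5)*4 = 2*4 = 8)
(5 + O)*y = (5 + 14)*8 = 19*8 = 152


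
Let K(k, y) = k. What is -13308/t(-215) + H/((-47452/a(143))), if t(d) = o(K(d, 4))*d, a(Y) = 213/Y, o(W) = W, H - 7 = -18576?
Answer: 92525737437/313666024100 ≈ 0.29498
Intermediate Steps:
H = -18569 (H = 7 - 18576 = -18569)
t(d) = d² (t(d) = d*d = d²)
-13308/t(-215) + H/((-47452/a(143))) = -13308/((-215)²) - 18569/((-47452/(213/143))) = -13308/46225 - 18569/((-47452/(213*(1/143)))) = -13308*1/46225 - 18569/((-47452/213/143)) = -13308/46225 - 18569/((-47452*143/213)) = -13308/46225 - 18569/(-6785636/213) = -13308/46225 - 18569*(-213/6785636) = -13308/46225 + 3955197/6785636 = 92525737437/313666024100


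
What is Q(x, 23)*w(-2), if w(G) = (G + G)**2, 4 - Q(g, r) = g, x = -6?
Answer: 160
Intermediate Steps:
Q(g, r) = 4 - g
w(G) = 4*G**2 (w(G) = (2*G)**2 = 4*G**2)
Q(x, 23)*w(-2) = (4 - 1*(-6))*(4*(-2)**2) = (4 + 6)*(4*4) = 10*16 = 160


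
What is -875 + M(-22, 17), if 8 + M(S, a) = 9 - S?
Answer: -852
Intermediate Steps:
M(S, a) = 1 - S (M(S, a) = -8 + (9 - S) = 1 - S)
-875 + M(-22, 17) = -875 + (1 - 1*(-22)) = -875 + (1 + 22) = -875 + 23 = -852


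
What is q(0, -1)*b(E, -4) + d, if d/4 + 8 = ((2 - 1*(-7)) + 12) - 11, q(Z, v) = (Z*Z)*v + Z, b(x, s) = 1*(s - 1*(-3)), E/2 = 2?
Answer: 8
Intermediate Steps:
E = 4 (E = 2*2 = 4)
b(x, s) = 3 + s (b(x, s) = 1*(s + 3) = 1*(3 + s) = 3 + s)
q(Z, v) = Z + v*Z**2 (q(Z, v) = Z**2*v + Z = v*Z**2 + Z = Z + v*Z**2)
d = 8 (d = -32 + 4*(((2 - 1*(-7)) + 12) - 11) = -32 + 4*(((2 + 7) + 12) - 11) = -32 + 4*((9 + 12) - 11) = -32 + 4*(21 - 11) = -32 + 4*10 = -32 + 40 = 8)
q(0, -1)*b(E, -4) + d = (0*(1 + 0*(-1)))*(3 - 4) + 8 = (0*(1 + 0))*(-1) + 8 = (0*1)*(-1) + 8 = 0*(-1) + 8 = 0 + 8 = 8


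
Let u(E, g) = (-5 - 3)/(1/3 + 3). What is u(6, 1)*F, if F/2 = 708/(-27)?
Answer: 1888/15 ≈ 125.87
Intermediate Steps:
u(E, g) = -12/5 (u(E, g) = -8/(⅓ + 3) = -8/10/3 = -8*3/10 = -12/5)
F = -472/9 (F = 2*(708/(-27)) = 2*(708*(-1/27)) = 2*(-236/9) = -472/9 ≈ -52.444)
u(6, 1)*F = -12/5*(-472/9) = 1888/15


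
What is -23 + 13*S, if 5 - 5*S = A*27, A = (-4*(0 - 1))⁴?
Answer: -89906/5 ≈ -17981.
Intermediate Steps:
A = 256 (A = (-4*(-1))⁴ = 4⁴ = 256)
S = -6907/5 (S = 1 - 256*27/5 = 1 - ⅕*6912 = 1 - 6912/5 = -6907/5 ≈ -1381.4)
-23 + 13*S = -23 + 13*(-6907/5) = -23 - 89791/5 = -89906/5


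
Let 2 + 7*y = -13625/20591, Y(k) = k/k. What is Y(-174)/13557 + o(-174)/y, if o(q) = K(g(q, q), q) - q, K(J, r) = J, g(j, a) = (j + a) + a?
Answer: 226671594113/247672833 ≈ 915.21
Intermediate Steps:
g(j, a) = j + 2*a (g(j, a) = (a + j) + a = j + 2*a)
Y(k) = 1
y = -54807/144137 (y = -2/7 + (-13625/20591)/7 = -2/7 + (-13625*1/20591)/7 = -2/7 + (⅐)*(-13625/20591) = -2/7 - 13625/144137 = -54807/144137 ≈ -0.38024)
o(q) = 2*q (o(q) = (q + 2*q) - q = 3*q - q = 2*q)
Y(-174)/13557 + o(-174)/y = 1/13557 + (2*(-174))/(-54807/144137) = 1*(1/13557) - 348*(-144137/54807) = 1/13557 + 16719892/18269 = 226671594113/247672833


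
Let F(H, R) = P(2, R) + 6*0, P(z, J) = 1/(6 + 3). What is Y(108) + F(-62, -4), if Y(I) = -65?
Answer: -584/9 ≈ -64.889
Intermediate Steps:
P(z, J) = 1/9
F(H, R) = 1/9 (F(H, R) = 1/9 + 6*0 = 1/9 + 0 = 1/9)
Y(108) + F(-62, -4) = -65 + 1/9 = -584/9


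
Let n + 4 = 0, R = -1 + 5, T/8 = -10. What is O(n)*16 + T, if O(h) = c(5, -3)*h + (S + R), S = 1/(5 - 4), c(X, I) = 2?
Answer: -128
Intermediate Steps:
T = -80 (T = 8*(-10) = -80)
R = 4
S = 1 (S = 1/1 = 1)
n = -4 (n = -4 + 0 = -4)
O(h) = 5 + 2*h (O(h) = 2*h + (1 + 4) = 2*h + 5 = 5 + 2*h)
O(n)*16 + T = (5 + 2*(-4))*16 - 80 = (5 - 8)*16 - 80 = -3*16 - 80 = -48 - 80 = -128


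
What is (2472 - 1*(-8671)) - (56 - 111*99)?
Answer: 22076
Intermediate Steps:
(2472 - 1*(-8671)) - (56 - 111*99) = (2472 + 8671) - (56 - 10989) = 11143 - 1*(-10933) = 11143 + 10933 = 22076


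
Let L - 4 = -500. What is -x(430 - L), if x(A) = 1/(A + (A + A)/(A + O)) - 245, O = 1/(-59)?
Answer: 12421304737/50699426 ≈ 245.00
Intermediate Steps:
L = -496 (L = 4 - 500 = -496)
O = -1/59 ≈ -0.016949
x(A) = -245 + 1/(A + 2*A/(-1/59 + A)) (x(A) = 1/(A + (A + A)/(A - 1/59)) - 245 = 1/(A + (2*A)/(-1/59 + A)) - 245 = 1/(A + 2*A/(-1/59 + A)) - 245 = -245 + 1/(A + 2*A/(-1/59 + A)))
-x(430 - L) = -(-1 - 28606*(430 - 1*(-496)) - 14455*(430 - 1*(-496))²)/((430 - 1*(-496))*(117 + 59*(430 - 1*(-496)))) = -(-1 - 28606*(430 + 496) - 14455*(430 + 496)²)/((430 + 496)*(117 + 59*(430 + 496))) = -(-1 - 28606*926 - 14455*926²)/(926*(117 + 59*926)) = -(-1 - 26489156 - 14455*857476)/(926*(117 + 54634)) = -(-1 - 26489156 - 12394815580)/(926*54751) = -(-12421304737)/(926*54751) = -1*(-12421304737/50699426) = 12421304737/50699426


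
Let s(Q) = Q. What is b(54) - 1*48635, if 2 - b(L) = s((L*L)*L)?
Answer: -206097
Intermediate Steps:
b(L) = 2 - L³ (b(L) = 2 - L*L*L = 2 - L²*L = 2 - L³)
b(54) - 1*48635 = (2 - 1*54³) - 1*48635 = (2 - 1*157464) - 48635 = (2 - 157464) - 48635 = -157462 - 48635 = -206097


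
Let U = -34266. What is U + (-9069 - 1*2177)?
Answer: -45512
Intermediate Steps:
U + (-9069 - 1*2177) = -34266 + (-9069 - 1*2177) = -34266 + (-9069 - 2177) = -34266 - 11246 = -45512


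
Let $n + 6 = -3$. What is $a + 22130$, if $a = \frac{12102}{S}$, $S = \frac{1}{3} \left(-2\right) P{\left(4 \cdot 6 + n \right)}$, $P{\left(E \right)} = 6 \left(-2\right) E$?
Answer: $\frac{444617}{20} \approx 22231.0$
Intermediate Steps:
$n = -9$ ($n = -6 - 3 = -9$)
$P{\left(E \right)} = - 12 E$
$S = 120$ ($S = \frac{1}{3} \left(-2\right) \left(- 12 \left(4 \cdot 6 - 9\right)\right) = \frac{1}{3} \left(-2\right) \left(- 12 \left(24 - 9\right)\right) = - \frac{2 \left(\left(-12\right) 15\right)}{3} = \left(- \frac{2}{3}\right) \left(-180\right) = 120$)
$a = \frac{2017}{20}$ ($a = \frac{12102}{120} = 12102 \cdot \frac{1}{120} = \frac{2017}{20} \approx 100.85$)
$a + 22130 = \frac{2017}{20} + 22130 = \frac{444617}{20}$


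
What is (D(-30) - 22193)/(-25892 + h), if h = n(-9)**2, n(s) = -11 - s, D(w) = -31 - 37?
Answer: 22261/25888 ≈ 0.85990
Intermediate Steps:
D(w) = -68
h = 4 (h = (-11 - 1*(-9))**2 = (-11 + 9)**2 = (-2)**2 = 4)
(D(-30) - 22193)/(-25892 + h) = (-68 - 22193)/(-25892 + 4) = -22261/(-25888) = -22261*(-1/25888) = 22261/25888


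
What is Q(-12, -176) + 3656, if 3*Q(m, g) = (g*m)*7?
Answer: 8584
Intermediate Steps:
Q(m, g) = 7*g*m/3 (Q(m, g) = ((g*m)*7)/3 = (7*g*m)/3 = 7*g*m/3)
Q(-12, -176) + 3656 = (7/3)*(-176)*(-12) + 3656 = 4928 + 3656 = 8584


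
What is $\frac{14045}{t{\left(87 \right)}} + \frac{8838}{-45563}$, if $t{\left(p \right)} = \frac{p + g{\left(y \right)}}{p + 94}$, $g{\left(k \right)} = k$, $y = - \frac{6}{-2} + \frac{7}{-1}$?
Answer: $\frac{115827019081}{3781729} \approx 30628.0$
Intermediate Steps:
$y = -4$ ($y = \left(-6\right) \left(- \frac{1}{2}\right) + 7 \left(-1\right) = 3 - 7 = -4$)
$t{\left(p \right)} = \frac{-4 + p}{94 + p}$ ($t{\left(p \right)} = \frac{p - 4}{p + 94} = \frac{-4 + p}{94 + p}$)
$\frac{14045}{t{\left(87 \right)}} + \frac{8838}{-45563} = \frac{14045}{\frac{1}{94 + 87} \left(-4 + 87\right)} + \frac{8838}{-45563} = \frac{14045}{\frac{1}{181} \cdot 83} + 8838 \left(- \frac{1}{45563}\right) = \frac{14045}{\frac{1}{181} \cdot 83} - \frac{8838}{45563} = \frac{14045}{\frac{83}{181}} - \frac{8838}{45563} = 14045 \cdot \frac{181}{83} - \frac{8838}{45563} = \frac{2542145}{83} - \frac{8838}{45563} = \frac{115827019081}{3781729}$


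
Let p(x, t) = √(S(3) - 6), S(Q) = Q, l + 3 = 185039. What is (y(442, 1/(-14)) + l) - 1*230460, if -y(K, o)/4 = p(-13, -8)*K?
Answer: -45424 - 1768*I*√3 ≈ -45424.0 - 3062.3*I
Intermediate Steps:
l = 185036 (l = -3 + 185039 = 185036)
p(x, t) = I*√3 (p(x, t) = √(3 - 6) = √(-3) = I*√3)
y(K, o) = -4*I*K*√3 (y(K, o) = -4*I*√3*K = -4*I*K*√3)
(y(442, 1/(-14)) + l) - 1*230460 = (-4*I*442*√3 + 185036) - 1*230460 = (-1768*I*√3 + 185036) - 230460 = (185036 - 1768*I*√3) - 230460 = -45424 - 1768*I*√3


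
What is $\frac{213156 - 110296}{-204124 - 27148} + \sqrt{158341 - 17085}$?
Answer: $- \frac{25715}{57818} + 2 \sqrt{35314} \approx 375.4$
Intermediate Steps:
$\frac{213156 - 110296}{-204124 - 27148} + \sqrt{158341 - 17085} = \frac{102860}{-231272} + \sqrt{141256} = 102860 \left(- \frac{1}{231272}\right) + 2 \sqrt{35314} = - \frac{25715}{57818} + 2 \sqrt{35314}$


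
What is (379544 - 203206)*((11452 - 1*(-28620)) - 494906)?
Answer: -80204517892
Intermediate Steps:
(379544 - 203206)*((11452 - 1*(-28620)) - 494906) = 176338*((11452 + 28620) - 494906) = 176338*(40072 - 494906) = 176338*(-454834) = -80204517892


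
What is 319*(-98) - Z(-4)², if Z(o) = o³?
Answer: -35358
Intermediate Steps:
319*(-98) - Z(-4)² = 319*(-98) - ((-4)³)² = -31262 - 1*(-64)² = -31262 - 1*4096 = -31262 - 4096 = -35358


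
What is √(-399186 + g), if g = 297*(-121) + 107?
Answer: 2*I*√108754 ≈ 659.56*I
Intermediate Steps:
g = -35830 (g = -35937 + 107 = -35830)
√(-399186 + g) = √(-399186 - 35830) = √(-435016) = 2*I*√108754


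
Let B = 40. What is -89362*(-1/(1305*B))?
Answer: 44681/26100 ≈ 1.7119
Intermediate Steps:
-89362*(-1/(1305*B)) = -89362/((40*45)*(-29)) = -89362/(1800*(-29)) = -89362/(-52200) = -89362*(-1/52200) = 44681/26100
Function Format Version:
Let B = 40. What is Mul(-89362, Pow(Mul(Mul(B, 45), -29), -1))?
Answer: Rational(44681, 26100) ≈ 1.7119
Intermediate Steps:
Mul(-89362, Pow(Mul(Mul(B, 45), -29), -1)) = Mul(-89362, Pow(Mul(Mul(40, 45), -29), -1)) = Mul(-89362, Pow(Mul(1800, -29), -1)) = Mul(-89362, Pow(-52200, -1)) = Mul(-89362, Rational(-1, 52200)) = Rational(44681, 26100)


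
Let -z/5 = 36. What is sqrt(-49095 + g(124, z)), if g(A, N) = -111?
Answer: I*sqrt(49206) ≈ 221.82*I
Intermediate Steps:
z = -180 (z = -5*36 = -180)
sqrt(-49095 + g(124, z)) = sqrt(-49095 - 111) = sqrt(-49206) = I*sqrt(49206)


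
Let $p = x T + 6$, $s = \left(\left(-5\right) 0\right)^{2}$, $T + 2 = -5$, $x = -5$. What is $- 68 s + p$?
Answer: $41$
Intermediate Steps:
$T = -7$ ($T = -2 - 5 = -7$)
$s = 0$ ($s = 0^{2} = 0$)
$p = 41$ ($p = \left(-5\right) \left(-7\right) + 6 = 35 + 6 = 41$)
$- 68 s + p = \left(-68\right) 0 + 41 = 0 + 41 = 41$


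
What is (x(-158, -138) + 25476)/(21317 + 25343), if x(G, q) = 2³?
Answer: 6371/11665 ≈ 0.54616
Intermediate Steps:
x(G, q) = 8
(x(-158, -138) + 25476)/(21317 + 25343) = (8 + 25476)/(21317 + 25343) = 25484/46660 = 25484*(1/46660) = 6371/11665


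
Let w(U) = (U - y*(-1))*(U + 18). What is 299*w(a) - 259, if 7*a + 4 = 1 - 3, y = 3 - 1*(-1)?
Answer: 776669/49 ≈ 15850.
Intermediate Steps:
y = 4 (y = 3 + 1 = 4)
a = -6/7 (a = -4/7 + (1 - 3)/7 = -4/7 + (1/7)*(-2) = -4/7 - 2/7 = -6/7 ≈ -0.85714)
w(U) = (4 + U)*(18 + U) (w(U) = (U - 1*4*(-1))*(U + 18) = (U - 4*(-1))*(18 + U) = (U + 4)*(18 + U) = (4 + U)*(18 + U))
299*w(a) - 259 = 299*(72 + (-6/7)**2 + 22*(-6/7)) - 259 = 299*(72 + 36/49 - 132/7) - 259 = 299*(2640/49) - 259 = 789360/49 - 259 = 776669/49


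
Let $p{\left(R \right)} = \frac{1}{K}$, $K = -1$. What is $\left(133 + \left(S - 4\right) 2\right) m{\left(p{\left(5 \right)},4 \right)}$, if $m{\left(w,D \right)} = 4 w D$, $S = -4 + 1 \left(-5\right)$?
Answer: $-1712$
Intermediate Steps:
$S = -9$ ($S = -4 - 5 = -9$)
$p{\left(R \right)} = -1$ ($p{\left(R \right)} = \frac{1}{-1} = -1$)
$m{\left(w,D \right)} = 4 D w$
$\left(133 + \left(S - 4\right) 2\right) m{\left(p{\left(5 \right)},4 \right)} = \left(133 + \left(-9 - 4\right) 2\right) 4 \cdot 4 \left(-1\right) = \left(133 - 26\right) \left(-16\right) = 107 \left(-16\right) = -1712$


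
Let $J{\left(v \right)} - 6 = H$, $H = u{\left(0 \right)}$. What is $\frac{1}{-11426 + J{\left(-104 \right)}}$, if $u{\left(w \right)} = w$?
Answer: $- \frac{1}{11420} \approx -8.7566 \cdot 10^{-5}$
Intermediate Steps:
$H = 0$
$J{\left(v \right)} = 6$ ($J{\left(v \right)} = 6 + 0 = 6$)
$\frac{1}{-11426 + J{\left(-104 \right)}} = \frac{1}{-11426 + 6} = \frac{1}{-11420} = - \frac{1}{11420}$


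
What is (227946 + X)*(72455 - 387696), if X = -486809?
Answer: 81604230983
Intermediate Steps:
(227946 + X)*(72455 - 387696) = (227946 - 486809)*(72455 - 387696) = -258863*(-315241) = 81604230983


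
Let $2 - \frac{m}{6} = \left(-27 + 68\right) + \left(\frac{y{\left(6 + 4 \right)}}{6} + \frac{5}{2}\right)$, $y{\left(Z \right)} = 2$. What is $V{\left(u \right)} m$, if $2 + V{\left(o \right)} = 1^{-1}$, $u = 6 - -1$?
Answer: $251$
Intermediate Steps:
$m = -251$ ($m = 12 - 6 \left(\left(-27 + 68\right) + \left(\frac{2}{6} + \frac{5}{2}\right)\right) = 12 - 6 \left(41 + \left(2 \cdot \frac{1}{6} + 5 \cdot \frac{1}{2}\right)\right) = 12 - 6 \left(41 + \left(\frac{1}{3} + \frac{5}{2}\right)\right) = 12 - 6 \left(41 + \frac{17}{6}\right) = 12 - 263 = -251$)
$u = 7$ ($u = 6 + 1 = 7$)
$V{\left(o \right)} = -1$ ($V{\left(o \right)} = -2 + 1^{-1} = -2 + 1 = -1$)
$V{\left(u \right)} m = \left(-1\right) \left(-251\right) = 251$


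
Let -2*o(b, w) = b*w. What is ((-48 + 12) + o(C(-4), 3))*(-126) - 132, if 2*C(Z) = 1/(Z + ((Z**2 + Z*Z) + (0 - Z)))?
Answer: 282045/64 ≈ 4407.0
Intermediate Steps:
C(Z) = 1/(4*Z**2) (C(Z) = 1/(2*(Z + ((Z**2 + Z*Z) + (0 - Z)))) = 1/(2*(Z + ((Z**2 + Z**2) - Z))) = 1/(2*(Z + (2*Z**2 - Z))) = 1/(2*(Z + (-Z + 2*Z**2))) = 1/(2*((2*Z**2))) = (1/(2*Z**2))/2 = 1/(4*Z**2))
o(b, w) = -b*w/2
((-48 + 12) + o(C(-4), 3))*(-126) - 132 = ((-48 + 12) - 1/2*(1/4)/(-4)**2*3)*(-126) - 132 = (-36 - 1/2*(1/4)*(1/16)*3)*(-126) - 132 = (-36 - 1/2*1/64*3)*(-126) - 132 = (-36 - 3/128)*(-126) - 132 = -4611/128*(-126) - 132 = 290493/64 - 132 = 282045/64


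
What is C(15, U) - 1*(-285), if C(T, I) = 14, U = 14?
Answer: 299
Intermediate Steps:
C(15, U) - 1*(-285) = 14 - 1*(-285) = 14 + 285 = 299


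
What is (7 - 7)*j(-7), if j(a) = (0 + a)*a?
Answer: 0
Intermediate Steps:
j(a) = a**2 (j(a) = a*a = a**2)
(7 - 7)*j(-7) = (7 - 7)*(-7)**2 = 0*49 = 0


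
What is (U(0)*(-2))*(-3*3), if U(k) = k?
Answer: 0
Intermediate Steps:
(U(0)*(-2))*(-3*3) = (0*(-2))*(-3*3) = 0*(-9) = 0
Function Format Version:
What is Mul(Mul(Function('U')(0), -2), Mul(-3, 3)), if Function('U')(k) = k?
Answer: 0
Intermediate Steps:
Mul(Mul(Function('U')(0), -2), Mul(-3, 3)) = Mul(Mul(0, -2), Mul(-3, 3)) = Mul(0, -9) = 0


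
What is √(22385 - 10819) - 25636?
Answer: -25636 + √11566 ≈ -25528.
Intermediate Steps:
√(22385 - 10819) - 25636 = √11566 - 25636 = -25636 + √11566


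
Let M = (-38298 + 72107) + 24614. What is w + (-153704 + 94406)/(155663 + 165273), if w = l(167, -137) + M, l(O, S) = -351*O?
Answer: -31160441/160468 ≈ -194.18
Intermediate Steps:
M = 58423 (M = 33809 + 24614 = 58423)
w = -194 (w = -351*167 + 58423 = -58617 + 58423 = -194)
w + (-153704 + 94406)/(155663 + 165273) = -194 + (-153704 + 94406)/(155663 + 165273) = -194 - 59298/320936 = -194 - 59298*1/320936 = -194 - 29649/160468 = -31160441/160468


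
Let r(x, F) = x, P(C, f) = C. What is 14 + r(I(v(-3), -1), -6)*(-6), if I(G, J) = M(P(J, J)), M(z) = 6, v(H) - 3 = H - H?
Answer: -22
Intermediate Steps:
v(H) = 3 (v(H) = 3 + (H - H) = 3 + 0 = 3)
I(G, J) = 6
14 + r(I(v(-3), -1), -6)*(-6) = 14 + 6*(-6) = 14 - 36 = -22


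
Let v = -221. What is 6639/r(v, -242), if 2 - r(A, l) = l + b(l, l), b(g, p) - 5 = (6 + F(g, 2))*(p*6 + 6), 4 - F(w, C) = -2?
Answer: 6639/17591 ≈ 0.37741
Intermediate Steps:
F(w, C) = 6 (F(w, C) = 4 - 1*(-2) = 4 + 2 = 6)
b(g, p) = 77 + 72*p (b(g, p) = 5 + (6 + 6)*(p*6 + 6) = 5 + 12*(6*p + 6) = 5 + 12*(6 + 6*p) = 5 + (72 + 72*p) = 77 + 72*p)
r(A, l) = -75 - 73*l (r(A, l) = 2 - (l + (77 + 72*l)) = 2 - (77 + 73*l) = 2 + (-77 - 73*l) = -75 - 73*l)
6639/r(v, -242) = 6639/(-75 - 73*(-242)) = 6639/(-75 + 17666) = 6639/17591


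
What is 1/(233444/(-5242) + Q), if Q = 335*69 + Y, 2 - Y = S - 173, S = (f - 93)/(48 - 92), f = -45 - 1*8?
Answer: 57662/1340188763 ≈ 4.3025e-5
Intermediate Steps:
f = -53 (f = -45 - 8 = -53)
S = 73/22 (S = (-53 - 93)/(48 - 92) = -146/(-44) = -146*(-1/44) = 73/22 ≈ 3.3182)
Y = 3777/22 (Y = 2 - (73/22 - 173) = 2 - 1*(-3733/22) = 2 + 3733/22 = 3777/22 ≈ 171.68)
Q = 512307/22 (Q = 335*69 + 3777/22 = 23115 + 3777/22 = 512307/22 ≈ 23287.)
1/(233444/(-5242) + Q) = 1/(233444/(-5242) + 512307/22) = 1/(233444*(-1/5242) + 512307/22) = 1/(-116722/2621 + 512307/22) = 1/(1340188763/57662) = 57662/1340188763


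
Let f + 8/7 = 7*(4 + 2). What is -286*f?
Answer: -81796/7 ≈ -11685.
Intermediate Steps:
f = 286/7 (f = -8/7 + 7*(4 + 2) = -8/7 + 7*6 = -8/7 + 42 = 286/7 ≈ 40.857)
-286*f = -286*286/7 = -81796/7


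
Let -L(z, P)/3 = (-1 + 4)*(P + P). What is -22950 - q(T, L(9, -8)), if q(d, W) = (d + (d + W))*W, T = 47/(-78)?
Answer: -565662/13 ≈ -43512.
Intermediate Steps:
T = -47/78 (T = 47*(-1/78) = -47/78 ≈ -0.60256)
L(z, P) = -18*P (L(z, P) = -3*(-1 + 4)*(P + P) = -9*2*P = -18*P)
q(d, W) = W*(W + 2*d) (q(d, W) = (d + (W + d))*W = (W + 2*d)*W = W*(W + 2*d))
-22950 - q(T, L(9, -8)) = -22950 - (-18*(-8))*(-18*(-8) + 2*(-47/78)) = -22950 - 144*(144 - 47/39) = -22950 - 144*5569/39 = -22950 - 1*267312/13 = -22950 - 267312/13 = -565662/13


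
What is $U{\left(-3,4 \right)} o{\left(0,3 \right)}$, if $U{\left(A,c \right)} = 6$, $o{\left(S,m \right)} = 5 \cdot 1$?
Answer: $30$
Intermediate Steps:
$o{\left(S,m \right)} = 5$
$U{\left(-3,4 \right)} o{\left(0,3 \right)} = 6 \cdot 5 = 30$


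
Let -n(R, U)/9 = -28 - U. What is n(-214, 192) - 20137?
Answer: -18157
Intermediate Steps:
n(R, U) = 252 + 9*U (n(R, U) = -9*(-28 - U) = 252 + 9*U)
n(-214, 192) - 20137 = (252 + 9*192) - 20137 = (252 + 1728) - 20137 = 1980 - 20137 = -18157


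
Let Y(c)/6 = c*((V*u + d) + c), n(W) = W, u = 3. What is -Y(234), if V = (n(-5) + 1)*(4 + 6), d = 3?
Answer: -164268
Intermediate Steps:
V = -40 (V = (-5 + 1)*(4 + 6) = -4*10 = -40)
Y(c) = 6*c*(-117 + c) (Y(c) = 6*(c*((-40*3 + 3) + c)) = 6*(c*((-120 + 3) + c)) = 6*(c*(-117 + c)) = 6*c*(-117 + c))
-Y(234) = -6*234*(-117 + 234) = -6*234*117 = -1*164268 = -164268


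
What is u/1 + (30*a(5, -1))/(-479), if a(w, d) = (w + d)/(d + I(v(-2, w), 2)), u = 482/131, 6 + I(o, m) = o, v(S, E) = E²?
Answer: 690014/188247 ≈ 3.6655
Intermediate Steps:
I(o, m) = -6 + o
u = 482/131 (u = 482*(1/131) = 482/131 ≈ 3.6794)
a(w, d) = (d + w)/(-6 + d + w²) (a(w, d) = (w + d)/(d + (-6 + w²)) = (d + w)/(-6 + d + w²))
u/1 + (30*a(5, -1))/(-479) = (482/131)/1 + (30*((-1 + 5)/(-6 - 1 + 5²)))/(-479) = (482/131)*1 + (30*(4/(-6 - 1 + 25)))*(-1/479) = 482/131 + (30*(4/18))*(-1/479) = 482/131 + (30*((1/18)*4))*(-1/479) = 482/131 + (30*(2/9))*(-1/479) = 482/131 + (20/3)*(-1/479) = 482/131 - 20/1437 = 690014/188247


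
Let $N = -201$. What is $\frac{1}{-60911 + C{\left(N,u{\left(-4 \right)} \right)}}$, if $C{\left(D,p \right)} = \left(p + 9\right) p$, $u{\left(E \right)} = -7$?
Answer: $- \frac{1}{60925} \approx -1.6414 \cdot 10^{-5}$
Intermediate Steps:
$C{\left(D,p \right)} = p \left(9 + p\right)$ ($C{\left(D,p \right)} = \left(9 + p\right) p = p \left(9 + p\right)$)
$\frac{1}{-60911 + C{\left(N,u{\left(-4 \right)} \right)}} = \frac{1}{-60911 - 7 \left(9 - 7\right)} = \frac{1}{-60911 - 14} = \frac{1}{-60925} = - \frac{1}{60925}$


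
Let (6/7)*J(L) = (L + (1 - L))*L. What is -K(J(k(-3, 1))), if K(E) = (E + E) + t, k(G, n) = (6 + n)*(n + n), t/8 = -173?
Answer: 4054/3 ≈ 1351.3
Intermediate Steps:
t = -1384 (t = 8*(-173) = -1384)
k(G, n) = 2*n*(6 + n) (k(G, n) = (6 + n)*(2*n) = 2*n*(6 + n))
J(L) = 7*L/6 (J(L) = 7*((L + (1 - L))*L)/6 = 7*(1*L)/6 = 7*L/6)
K(E) = -1384 + 2*E (K(E) = (E + E) - 1384 = 2*E - 1384 = -1384 + 2*E)
-K(J(k(-3, 1))) = -(-1384 + 2*(7*(2*1*(6 + 1))/6)) = -(-1384 + 2*(7*(2*1*7)/6)) = -(-1384 + 2*((7/6)*14)) = -(-1384 + 2*(49/3)) = -(-1384 + 98/3) = -1*(-4054/3) = 4054/3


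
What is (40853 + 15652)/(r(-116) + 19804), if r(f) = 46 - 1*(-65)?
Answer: 11301/3983 ≈ 2.8373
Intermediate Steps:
r(f) = 111 (r(f) = 46 + 65 = 111)
(40853 + 15652)/(r(-116) + 19804) = (40853 + 15652)/(111 + 19804) = 56505/19915 = 56505*(1/19915) = 11301/3983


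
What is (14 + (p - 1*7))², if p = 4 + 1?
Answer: 144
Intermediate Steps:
p = 5
(14 + (p - 1*7))² = (14 + (5 - 1*7))² = (14 + (5 - 7))² = (14 - 2)² = 12² = 144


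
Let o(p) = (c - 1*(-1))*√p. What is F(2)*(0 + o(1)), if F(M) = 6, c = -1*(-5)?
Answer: 36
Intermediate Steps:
c = 5
o(p) = 6*√p (o(p) = (5 - 1*(-1))*√p = (5 + 1)*√p = 6*√p)
F(2)*(0 + o(1)) = 6*(0 + 6*√1) = 6*(0 + 6*1) = 6*(0 + 6) = 6*6 = 36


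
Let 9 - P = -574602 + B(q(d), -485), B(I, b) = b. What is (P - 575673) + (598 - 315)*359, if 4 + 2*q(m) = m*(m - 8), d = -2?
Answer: 101020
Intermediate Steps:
q(m) = -2 + m*(-8 + m)/2 (q(m) = -2 + (m*(m - 8))/2 = -2 + (m*(-8 + m))/2 = -2 + m*(-8 + m)/2)
P = 575096 (P = 9 - (-574602 - 485) = 9 - 1*(-575087) = 9 + 575087 = 575096)
(P - 575673) + (598 - 315)*359 = (575096 - 575673) + (598 - 315)*359 = -577 + 283*359 = -577 + 101597 = 101020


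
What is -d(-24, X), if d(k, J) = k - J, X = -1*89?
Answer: -65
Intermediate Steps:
X = -89
-d(-24, X) = -(-24 - 1*(-89)) = -(-24 + 89) = -1*65 = -65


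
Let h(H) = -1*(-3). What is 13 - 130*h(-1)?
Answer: -377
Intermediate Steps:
h(H) = 3
13 - 130*h(-1) = 13 - 130*3 = 13 - 390 = -377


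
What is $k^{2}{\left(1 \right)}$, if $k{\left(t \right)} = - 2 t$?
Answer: $4$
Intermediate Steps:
$k^{2}{\left(1 \right)} = \left(\left(-2\right) 1\right)^{2} = \left(-2\right)^{2} = 4$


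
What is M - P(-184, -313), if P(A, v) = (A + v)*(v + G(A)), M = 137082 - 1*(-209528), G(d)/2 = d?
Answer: 8153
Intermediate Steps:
G(d) = 2*d
M = 346610 (M = 137082 + 209528 = 346610)
P(A, v) = (A + v)*(v + 2*A)
M - P(-184, -313) = 346610 - ((-313)² + 2*(-184)² + 3*(-184)*(-313)) = 346610 - (97969 + 2*33856 + 172776) = 346610 - (97969 + 67712 + 172776) = 346610 - 1*338457 = 346610 - 338457 = 8153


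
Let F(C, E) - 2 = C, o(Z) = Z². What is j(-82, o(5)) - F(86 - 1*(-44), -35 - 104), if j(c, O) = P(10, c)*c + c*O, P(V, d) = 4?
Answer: -2510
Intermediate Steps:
F(C, E) = 2 + C
j(c, O) = 4*c + O*c (j(c, O) = 4*c + c*O = 4*c + O*c)
j(-82, o(5)) - F(86 - 1*(-44), -35 - 104) = -82*(4 + 5²) - (2 + (86 - 1*(-44))) = -82*(4 + 25) - (2 + (86 + 44)) = -82*29 - (2 + 130) = -2378 - 1*132 = -2378 - 132 = -2510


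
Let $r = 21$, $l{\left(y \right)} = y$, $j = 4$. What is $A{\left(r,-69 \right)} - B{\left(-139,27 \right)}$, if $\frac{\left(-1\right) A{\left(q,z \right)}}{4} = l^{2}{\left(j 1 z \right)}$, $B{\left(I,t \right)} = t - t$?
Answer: $-304704$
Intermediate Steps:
$B{\left(I,t \right)} = 0$
$A{\left(q,z \right)} = - 64 z^{2}$ ($A{\left(q,z \right)} = - 4 \left(4 \cdot 1 z\right)^{2} = - 4 \left(4 z\right)^{2} = - 4 \cdot 16 z^{2} = - 64 z^{2}$)
$A{\left(r,-69 \right)} - B{\left(-139,27 \right)} = - 64 \left(-69\right)^{2} - 0 = \left(-64\right) 4761 + 0 = -304704 + 0 = -304704$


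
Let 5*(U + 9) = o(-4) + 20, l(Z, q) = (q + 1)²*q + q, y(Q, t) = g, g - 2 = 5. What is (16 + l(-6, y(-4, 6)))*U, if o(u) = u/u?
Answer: -11304/5 ≈ -2260.8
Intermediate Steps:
o(u) = 1
g = 7 (g = 2 + 5 = 7)
y(Q, t) = 7
l(Z, q) = q + q*(1 + q)² (l(Z, q) = (1 + q)²*q + q = q*(1 + q)² + q = q + q*(1 + q)²)
U = -24/5 (U = -9 + (1 + 20)/5 = -9 + (⅕)*21 = -9 + 21/5 = -24/5 ≈ -4.8000)
(16 + l(-6, y(-4, 6)))*U = (16 + 7*(1 + (1 + 7)²))*(-24/5) = (16 + 7*(1 + 8²))*(-24/5) = (16 + 7*(1 + 64))*(-24/5) = (16 + 7*65)*(-24/5) = (16 + 455)*(-24/5) = 471*(-24/5) = -11304/5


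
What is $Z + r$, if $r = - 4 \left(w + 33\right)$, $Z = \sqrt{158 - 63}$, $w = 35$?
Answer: $-272 + \sqrt{95} \approx -262.25$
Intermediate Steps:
$Z = \sqrt{95} \approx 9.7468$
$r = -272$ ($r = - 4 \left(35 + 33\right) = \left(-4\right) 68 = -272$)
$Z + r = \sqrt{95} - 272 = -272 + \sqrt{95}$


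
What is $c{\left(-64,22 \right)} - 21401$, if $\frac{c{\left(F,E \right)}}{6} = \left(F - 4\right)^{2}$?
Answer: $6343$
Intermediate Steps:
$c{\left(F,E \right)} = 6 \left(-4 + F\right)^{2}$ ($c{\left(F,E \right)} = 6 \left(F - 4\right)^{2} = 6 \left(-4 + F\right)^{2}$)
$c{\left(-64,22 \right)} - 21401 = 6 \left(-4 - 64\right)^{2} - 21401 = 6 \left(-68\right)^{2} - 21401 = 6 \cdot 4624 - 21401 = 27744 - 21401 = 6343$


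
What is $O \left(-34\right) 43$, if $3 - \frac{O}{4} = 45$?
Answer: $245616$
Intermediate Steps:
$O = -168$ ($O = 12 - 180 = -168$)
$O \left(-34\right) 43 = \left(-168\right) \left(-34\right) 43 = 5712 \cdot 43 = 245616$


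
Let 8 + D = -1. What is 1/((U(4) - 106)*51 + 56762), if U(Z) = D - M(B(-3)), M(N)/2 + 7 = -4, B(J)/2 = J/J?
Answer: 1/52019 ≈ 1.9224e-5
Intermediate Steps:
D = -9 (D = -8 - 1 = -9)
B(J) = 2 (B(J) = 2*(J/J) = 2*1 = 2)
M(N) = -22 (M(N) = -14 + 2*(-4) = -14 - 8 = -22)
U(Z) = 13 (U(Z) = -9 - 1*(-22) = -9 + 22 = 13)
1/((U(4) - 106)*51 + 56762) = 1/((13 - 106)*51 + 56762) = 1/(-93*51 + 56762) = 1/(-4743 + 56762) = 1/52019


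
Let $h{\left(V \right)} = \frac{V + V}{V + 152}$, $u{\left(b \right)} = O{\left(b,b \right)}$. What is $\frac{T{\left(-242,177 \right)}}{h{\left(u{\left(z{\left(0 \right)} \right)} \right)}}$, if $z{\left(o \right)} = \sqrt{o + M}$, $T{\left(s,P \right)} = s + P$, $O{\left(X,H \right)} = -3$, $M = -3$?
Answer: $\frac{9685}{6} \approx 1614.2$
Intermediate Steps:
$T{\left(s,P \right)} = P + s$
$z{\left(o \right)} = \sqrt{-3 + o}$ ($z{\left(o \right)} = \sqrt{o - 3} = \sqrt{-3 + o}$)
$u{\left(b \right)} = -3$
$h{\left(V \right)} = \frac{2 V}{152 + V}$
$\frac{T{\left(-242,177 \right)}}{h{\left(u{\left(z{\left(0 \right)} \right)} \right)}} = \frac{177 - 242}{2 \left(-3\right) \frac{1}{152 - 3}} = - \frac{65}{2 \left(-3\right) \frac{1}{149}} = - \frac{65}{- \frac{6}{149}} = \left(-65\right) \left(- \frac{149}{6}\right) = \frac{9685}{6}$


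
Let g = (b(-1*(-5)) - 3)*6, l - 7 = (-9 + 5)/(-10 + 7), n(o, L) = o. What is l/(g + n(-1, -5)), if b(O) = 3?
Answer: -25/3 ≈ -8.3333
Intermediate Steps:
l = 25/3 (l = 7 + (-9 + 5)/(-10 + 7) = 7 - 4/(-3) = 7 - 4*(-⅓) = 7 + 4/3 = 25/3 ≈ 8.3333)
g = 0 (g = (3 - 3)*6 = 0*6 = 0)
l/(g + n(-1, -5)) = (25/3)/(0 - 1) = (25/3)/(-1) = -1*25/3 = -25/3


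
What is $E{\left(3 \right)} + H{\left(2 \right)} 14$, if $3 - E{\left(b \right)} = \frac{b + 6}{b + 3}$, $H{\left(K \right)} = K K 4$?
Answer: $\frac{451}{2} \approx 225.5$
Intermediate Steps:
$H{\left(K \right)} = 4 K^{2}$ ($H{\left(K \right)} = K^{2} \cdot 4 = 4 K^{2}$)
$E{\left(b \right)} = 3 - \frac{6 + b}{3 + b}$ ($E{\left(b \right)} = 3 - \frac{b + 6}{b + 3} = 3 - \frac{6 + b}{3 + b}$)
$E{\left(3 \right)} + H{\left(2 \right)} 14 = \frac{3 + 2 \cdot 3}{3 + 3} + 4 \cdot 2^{2} \cdot 14 = \frac{3 + 6}{6} + 4 \cdot 4 \cdot 14 = \frac{1}{6} \cdot 9 + 16 \cdot 14 = \frac{3}{2} + 224 = \frac{451}{2}$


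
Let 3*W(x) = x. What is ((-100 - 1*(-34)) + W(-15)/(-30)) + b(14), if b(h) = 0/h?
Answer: -395/6 ≈ -65.833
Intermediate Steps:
W(x) = x/3
b(h) = 0
((-100 - 1*(-34)) + W(-15)/(-30)) + b(14) = ((-100 - 1*(-34)) + ((⅓)*(-15))/(-30)) + 0 = ((-100 + 34) - 5*(-1/30)) + 0 = (-66 + ⅙) + 0 = -395/6 + 0 = -395/6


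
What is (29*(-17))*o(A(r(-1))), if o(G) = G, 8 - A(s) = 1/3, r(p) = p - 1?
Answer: -11339/3 ≈ -3779.7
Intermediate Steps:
r(p) = -1 + p
A(s) = 23/3 (A(s) = 8 - 1/3 = 8 - 1*⅓ = 8 - ⅓ = 23/3)
(29*(-17))*o(A(r(-1))) = (29*(-17))*(23/3) = -493*23/3 = -11339/3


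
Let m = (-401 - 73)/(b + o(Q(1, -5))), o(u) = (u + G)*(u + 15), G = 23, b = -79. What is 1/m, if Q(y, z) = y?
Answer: -305/474 ≈ -0.64346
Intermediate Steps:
o(u) = (15 + u)*(23 + u) (o(u) = (u + 23)*(u + 15) = (23 + u)*(15 + u) = (15 + u)*(23 + u))
m = -474/305 (m = (-401 - 73)/(-79 + (345 + 1² + 38*1)) = -474/(-79 + (345 + 1 + 38)) = -474/(-79 + 384) = -474/305 ≈ -1.5541)
1/m = 1/(-474/305) = -305/474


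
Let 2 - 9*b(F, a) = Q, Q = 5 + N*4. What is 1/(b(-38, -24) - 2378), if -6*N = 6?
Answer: -9/21401 ≈ -0.00042054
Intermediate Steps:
N = -1 (N = -⅙*6 = -1)
Q = 1 (Q = 5 - 1*4 = 5 - 4 = 1)
b(F, a) = ⅑ (b(F, a) = 2/9 - ⅑*1 = 2/9 - ⅑ = ⅑)
1/(b(-38, -24) - 2378) = 1/(⅑ - 2378) = 1/(-21401/9) = -9/21401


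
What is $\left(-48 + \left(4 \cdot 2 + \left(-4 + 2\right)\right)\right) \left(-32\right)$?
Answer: $1344$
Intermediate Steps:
$\left(-48 + \left(4 \cdot 2 + \left(-4 + 2\right)\right)\right) \left(-32\right) = \left(-48 + \left(8 - 2\right)\right) \left(-32\right) = \left(-48 + 6\right) \left(-32\right) = \left(-42\right) \left(-32\right) = 1344$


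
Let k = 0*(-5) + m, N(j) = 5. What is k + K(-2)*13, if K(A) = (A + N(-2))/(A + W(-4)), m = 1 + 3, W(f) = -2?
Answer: -23/4 ≈ -5.7500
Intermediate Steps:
m = 4
k = 4 (k = 0*(-5) + 4 = 0 + 4 = 4)
K(A) = (5 + A)/(-2 + A) (K(A) = (A + 5)/(A - 2) = (5 + A)/(-2 + A))
k + K(-2)*13 = 4 + ((5 - 2)/(-2 - 2))*13 = 4 + (3/(-4))*13 = 4 - ¼*3*13 = 4 - ¾*13 = 4 - 39/4 = -23/4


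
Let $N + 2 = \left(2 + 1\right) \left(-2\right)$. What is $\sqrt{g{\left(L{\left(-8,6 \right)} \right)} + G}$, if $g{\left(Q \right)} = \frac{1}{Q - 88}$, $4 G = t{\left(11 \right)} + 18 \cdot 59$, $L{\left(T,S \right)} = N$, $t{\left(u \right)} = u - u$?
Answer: $\frac{\sqrt{152922}}{24} \approx 16.294$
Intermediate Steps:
$t{\left(u \right)} = 0$
$N = -8$ ($N = -2 + \left(2 + 1\right) \left(-2\right) = -2 + 3 \left(-2\right) = -2 - 6 = -8$)
$L{\left(T,S \right)} = -8$
$G = \frac{531}{2}$ ($G = \frac{0 + 18 \cdot 59}{4} = \frac{0 + 1062}{4} = \frac{1}{4} \cdot 1062 = \frac{531}{2} \approx 265.5$)
$g{\left(Q \right)} = \frac{1}{-88 + Q}$
$\sqrt{g{\left(L{\left(-8,6 \right)} \right)} + G} = \sqrt{\frac{1}{-88 - 8} + \frac{531}{2}} = \sqrt{\frac{1}{-96} + \frac{531}{2}} = \sqrt{- \frac{1}{96} + \frac{531}{2}} = \sqrt{\frac{25487}{96}} = \frac{\sqrt{152922}}{24}$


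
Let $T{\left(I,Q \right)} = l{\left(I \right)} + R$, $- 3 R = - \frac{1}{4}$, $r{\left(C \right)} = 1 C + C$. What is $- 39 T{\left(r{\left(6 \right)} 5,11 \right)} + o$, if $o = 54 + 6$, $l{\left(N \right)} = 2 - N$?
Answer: $\frac{9275}{4} \approx 2318.8$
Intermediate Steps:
$r{\left(C \right)} = 2 C$ ($r{\left(C \right)} = C + C = 2 C$)
$o = 60$
$R = \frac{1}{12}$ ($R = - \frac{\left(-1\right) \frac{1}{4}}{3} = \left(- \frac{1}{3}\right) \left(- \frac{1}{4}\right) = \frac{1}{12} \approx 0.083333$)
$T{\left(I,Q \right)} = \frac{25}{12} - I$ ($T{\left(I,Q \right)} = \left(2 - I\right) + \frac{1}{12} = \frac{25}{12} - I$)
$- 39 T{\left(r{\left(6 \right)} 5,11 \right)} + o = - 39 \left(\frac{25}{12} - 2 \cdot 6 \cdot 5\right) + 60 = - 39 \left(\frac{25}{12} - 12 \cdot 5\right) + 60 = - 39 \left(\frac{25}{12} - 60\right) + 60 = \left(-39\right) \left(- \frac{695}{12}\right) + 60 = \frac{9035}{4} + 60 = \frac{9275}{4}$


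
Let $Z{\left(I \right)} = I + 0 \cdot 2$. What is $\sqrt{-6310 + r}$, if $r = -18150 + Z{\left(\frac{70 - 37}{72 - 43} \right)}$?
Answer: $\frac{i \sqrt{20569903}}{29} \approx 156.39 i$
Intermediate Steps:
$Z{\left(I \right)} = I$ ($Z{\left(I \right)} = I + 0 = I$)
$r = - \frac{526317}{29}$ ($r = -18150 + \frac{70 - 37}{72 - 43} = -18150 + \frac{33}{29} = - \frac{526317}{29} \approx -18149.0$)
$\sqrt{-6310 + r} = \sqrt{-6310 - \frac{526317}{29}} = \sqrt{- \frac{709307}{29}} = \frac{i \sqrt{20569903}}{29}$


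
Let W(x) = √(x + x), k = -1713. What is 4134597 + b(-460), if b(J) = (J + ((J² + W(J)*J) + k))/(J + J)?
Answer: 3803619813/920 + I*√230 ≈ 4.1344e+6 + 15.166*I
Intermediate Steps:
W(x) = √2*√x (W(x) = √(2*x) = √2*√x)
b(J) = (-1713 + J + J² + √2*J^(3/2))/(2*J) (b(J) = (J + ((J² + (√2*√J)*J) - 1713))/(J + J) = (J + ((J² + √2*J^(3/2)) - 1713))/((2*J)) = (J + (-1713 + J² + √2*J^(3/2)))*(1/(2*J)) = (-1713 + J + J² + √2*J^(3/2))*(1/(2*J)) = (-1713 + J + J² + √2*J^(3/2))/(2*J))
4134597 + b(-460) = 4134597 + (½)*(-1713 - 460*(1 - 460 + √2*√(-460)))/(-460) = 4134597 + (½)*(-1/460)*(-1713 - 460*(1 - 460 + √2*(2*I*√115))) = 4134597 + (½)*(-1/460)*(-1713 - 460*(1 - 460 + 2*I*√230)) = 4134597 + (½)*(-1/460)*(-1713 - 460*(-459 + 2*I*√230)) = 4134597 + (½)*(-1/460)*(-1713 + (211140 - 920*I*√230)) = 4134597 + (½)*(-1/460)*(209427 - 920*I*√230) = 4134597 + (-209427/920 + I*√230) = 3803619813/920 + I*√230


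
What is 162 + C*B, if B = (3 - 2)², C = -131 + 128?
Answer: 159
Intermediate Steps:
C = -3
B = 1 (B = 1² = 1)
162 + C*B = 162 - 3*1 = 162 - 3 = 159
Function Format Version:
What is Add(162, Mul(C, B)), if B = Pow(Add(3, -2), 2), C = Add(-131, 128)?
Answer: 159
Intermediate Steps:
C = -3
B = 1 (B = Pow(1, 2) = 1)
Add(162, Mul(C, B)) = Add(162, Mul(-3, 1)) = Add(162, -3) = 159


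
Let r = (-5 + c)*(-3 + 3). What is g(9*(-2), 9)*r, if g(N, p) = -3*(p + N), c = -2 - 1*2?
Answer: 0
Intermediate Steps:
c = -4 (c = -2 - 2 = -4)
g(N, p) = -3*N - 3*p (g(N, p) = -3*(N + p) = -3*N - 3*p)
r = 0 (r = (-5 - 4)*(-3 + 3) = -9*0 = 0)
g(9*(-2), 9)*r = (-27*(-2) - 3*9)*0 = (-3*(-18) - 27)*0 = (54 - 27)*0 = 27*0 = 0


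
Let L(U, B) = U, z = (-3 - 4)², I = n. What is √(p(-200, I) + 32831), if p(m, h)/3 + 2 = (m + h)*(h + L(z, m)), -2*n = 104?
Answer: √35093 ≈ 187.33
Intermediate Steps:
n = -52 (n = -½*104 = -52)
I = -52
z = 49 (z = (-7)² = 49)
p(m, h) = -6 + 3*(49 + h)*(h + m) (p(m, h) = -6 + 3*((m + h)*(h + 49)) = -6 + 3*((h + m)*(49 + h)) = -6 + 3*((49 + h)*(h + m)) = -6 + 3*(49 + h)*(h + m))
√(p(-200, I) + 32831) = √((-6 + 3*(-52)² + 147*(-52) + 147*(-200) + 3*(-52)*(-200)) + 32831) = √((-6 + 3*2704 - 7644 - 29400 + 31200) + 32831) = √((-6 + 8112 - 7644 - 29400 + 31200) + 32831) = √(2262 + 32831) = √35093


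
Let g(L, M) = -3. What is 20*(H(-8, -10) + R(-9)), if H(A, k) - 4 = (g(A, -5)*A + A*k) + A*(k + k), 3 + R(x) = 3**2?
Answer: 5480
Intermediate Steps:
R(x) = 6 (R(x) = -3 + 3**2 = -3 + 9 = 6)
H(A, k) = 4 - 3*A + 3*A*k (H(A, k) = 4 + ((-3*A + A*k) + A*(k + k)) = 4 + ((-3*A + A*k) + A*(2*k)) = 4 + ((-3*A + A*k) + 2*A*k) = 4 + (-3*A + 3*A*k) = 4 - 3*A + 3*A*k)
20*(H(-8, -10) + R(-9)) = 20*((4 - 3*(-8) + 3*(-8)*(-10)) + 6) = 20*((4 + 24 + 240) + 6) = 20*(268 + 6) = 20*274 = 5480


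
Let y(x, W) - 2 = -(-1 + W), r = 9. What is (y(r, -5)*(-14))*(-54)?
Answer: 6048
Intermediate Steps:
y(x, W) = 3 - W (y(x, W) = 2 - (-1 + W) = 2 + (1 - W) = 3 - W)
(y(r, -5)*(-14))*(-54) = ((3 - 1*(-5))*(-14))*(-54) = ((3 + 5)*(-14))*(-54) = (8*(-14))*(-54) = -112*(-54) = 6048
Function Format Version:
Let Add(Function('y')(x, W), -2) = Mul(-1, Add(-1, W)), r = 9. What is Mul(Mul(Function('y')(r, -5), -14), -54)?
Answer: 6048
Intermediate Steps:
Function('y')(x, W) = Add(3, Mul(-1, W)) (Function('y')(x, W) = Add(2, Mul(-1, Add(-1, W))) = Add(2, Add(1, Mul(-1, W))) = Add(3, Mul(-1, W)))
Mul(Mul(Function('y')(r, -5), -14), -54) = Mul(Mul(Add(3, Mul(-1, -5)), -14), -54) = Mul(Mul(Add(3, 5), -14), -54) = Mul(Mul(8, -14), -54) = Mul(-112, -54) = 6048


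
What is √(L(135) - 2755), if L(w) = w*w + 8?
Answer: √15478 ≈ 124.41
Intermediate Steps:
L(w) = 8 + w² (L(w) = w² + 8 = 8 + w²)
√(L(135) - 2755) = √((8 + 135²) - 2755) = √((8 + 18225) - 2755) = √(18233 - 2755) = √15478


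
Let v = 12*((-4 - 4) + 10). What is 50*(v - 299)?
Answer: -13750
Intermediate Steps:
v = 24 (v = 12*(-8 + 10) = 12*2 = 24)
50*(v - 299) = 50*(24 - 299) = 50*(-275) = -13750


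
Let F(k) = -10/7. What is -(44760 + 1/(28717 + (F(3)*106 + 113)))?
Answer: -8985570007/200750 ≈ -44760.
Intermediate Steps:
F(k) = -10/7 (F(k) = -10*1/7 = -10/7)
-(44760 + 1/(28717 + (F(3)*106 + 113))) = -(44760 + 1/(28717 + (-10/7*106 + 113))) = -(44760 + 1/(28717 + (-1060/7 + 113))) = -(44760 + 1/(28717 - 269/7)) = -(44760 + 1/(200750/7)) = -(44760 + 7/200750) = -1*8985570007/200750 = -8985570007/200750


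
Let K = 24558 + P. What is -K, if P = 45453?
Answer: -70011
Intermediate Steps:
K = 70011 (K = 24558 + 45453 = 70011)
-K = -1*70011 = -70011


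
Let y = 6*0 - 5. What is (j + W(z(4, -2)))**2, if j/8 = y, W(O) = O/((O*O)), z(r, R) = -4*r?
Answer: 410881/256 ≈ 1605.0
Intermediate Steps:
y = -5 (y = 0 - 5 = -5)
W(O) = 1/O (W(O) = O/(O**2) = O/O**2 = 1/O)
j = -40 (j = 8*(-5) = -40)
(j + W(z(4, -2)))**2 = (-40 + 1/(-4*4))**2 = (-40 + 1/(-16))**2 = (-40 - 1/16)**2 = (-641/16)**2 = 410881/256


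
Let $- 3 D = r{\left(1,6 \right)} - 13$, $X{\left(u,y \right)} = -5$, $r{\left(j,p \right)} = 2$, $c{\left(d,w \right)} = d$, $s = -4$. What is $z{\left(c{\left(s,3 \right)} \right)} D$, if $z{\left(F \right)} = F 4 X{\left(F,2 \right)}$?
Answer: $\frac{880}{3} \approx 293.33$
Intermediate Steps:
$D = \frac{11}{3}$ ($D = - \frac{2 - 13}{3} = \left(- \frac{1}{3}\right) \left(-11\right) = \frac{11}{3} \approx 3.6667$)
$z{\left(F \right)} = - 20 F$ ($z{\left(F \right)} = F 4 \left(-5\right) = 4 F \left(-5\right) = - 20 F$)
$z{\left(c{\left(s,3 \right)} \right)} D = \left(-20\right) \left(-4\right) \frac{11}{3} = 80 \cdot \frac{11}{3} = \frac{880}{3}$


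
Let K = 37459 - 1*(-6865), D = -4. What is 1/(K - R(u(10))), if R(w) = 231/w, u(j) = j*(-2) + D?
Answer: 8/354669 ≈ 2.2556e-5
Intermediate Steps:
u(j) = -4 - 2*j (u(j) = j*(-2) - 4 = -2*j - 4 = -4 - 2*j)
K = 44324 (K = 37459 + 6865 = 44324)
1/(K - R(u(10))) = 1/(44324 - 231/(-4 - 2*10)) = 1/(44324 - 231/(-4 - 20)) = 1/(44324 - 231/(-24)) = 1/(44324 - 231*(-1)/24) = 1/(44324 - 1*(-77/8)) = 1/(44324 + 77/8) = 1/(354669/8) = 8/354669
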